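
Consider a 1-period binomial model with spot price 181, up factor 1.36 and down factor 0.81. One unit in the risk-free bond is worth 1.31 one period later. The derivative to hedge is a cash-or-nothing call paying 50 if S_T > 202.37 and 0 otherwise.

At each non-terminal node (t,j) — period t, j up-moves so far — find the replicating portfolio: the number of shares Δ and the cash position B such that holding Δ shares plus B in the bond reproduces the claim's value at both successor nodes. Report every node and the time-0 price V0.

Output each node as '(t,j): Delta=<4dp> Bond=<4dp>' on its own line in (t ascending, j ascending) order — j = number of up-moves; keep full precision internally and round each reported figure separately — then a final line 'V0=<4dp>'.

No-arbitrage ⇒ martingale measure with p* = (R−d)/(u−d) = 0.9091.
Terminal payoffs: V(1,0)=0.0000, V(1,1)=50.0000
(0,0): S=181.0000. Δ = (V_up−V_dn)/(S_up−S_dn) = (50.0000−0.0000)/(246.1600−146.6100) = 0.5023. V = [p*·50.0000 + (1−p*)·0.0000]/1.31 = 34.6981. B = V − Δ·S = -56.2110.
The time-0 hedge costs 34.6981, which is the no-arbitrage price.

(0,0): Delta=0.5023 Bond=-56.2110
V0=34.6981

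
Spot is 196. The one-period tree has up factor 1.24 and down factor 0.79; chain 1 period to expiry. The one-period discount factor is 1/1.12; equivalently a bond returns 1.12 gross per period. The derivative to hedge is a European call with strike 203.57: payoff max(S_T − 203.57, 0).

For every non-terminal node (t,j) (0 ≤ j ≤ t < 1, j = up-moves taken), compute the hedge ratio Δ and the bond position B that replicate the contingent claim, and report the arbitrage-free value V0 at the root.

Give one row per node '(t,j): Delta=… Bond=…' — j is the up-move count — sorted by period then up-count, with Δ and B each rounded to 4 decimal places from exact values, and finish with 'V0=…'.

Risk-neutral probability p* = (R−d)/(u−d) = (1.12−0.79)/(1.24−0.79) = 0.7333.
Terminal values V(1,·): V(1,0)=0.0000, V(1,1)=39.4700
(0,0): S=196.0000. Δ = (V_up−V_dn)/(S_up−S_dn) = (39.4700−0.0000)/(243.0400−154.8400) = 0.4475. V = [p*·39.4700 + (1−p*)·0.0000]/1.12 = 25.8435. B = V − Δ·S = -61.8677.
Check: Δ(0,0)·S0 + B(0,0) = 25.8435 = V0.

(0,0): Delta=0.4475 Bond=-61.8677
V0=25.8435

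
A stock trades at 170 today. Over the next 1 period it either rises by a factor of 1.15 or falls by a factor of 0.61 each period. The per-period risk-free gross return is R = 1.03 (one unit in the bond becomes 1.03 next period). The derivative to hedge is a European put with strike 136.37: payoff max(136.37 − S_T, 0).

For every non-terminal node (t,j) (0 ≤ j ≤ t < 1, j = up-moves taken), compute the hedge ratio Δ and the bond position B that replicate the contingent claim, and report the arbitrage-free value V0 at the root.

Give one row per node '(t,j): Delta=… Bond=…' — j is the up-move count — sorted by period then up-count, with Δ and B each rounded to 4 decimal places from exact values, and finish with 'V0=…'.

Since d<R<u, set p* = (R−d)/(u−d) = 0.7778; price each node as the discounted p*-expectation of its children.
Terminal values V(1,·): V(1,0)=32.6700, V(1,1)=0.0000
  t=0,j=0: stock 170.0000 → up 195.5000 (V=0.0000), down 103.7000 (V=32.6700). Price 7.0485; hedge Δ=-0.3559, bond B=67.5485.
Check: Δ(0,0)·S0 + B(0,0) = 7.0485 = V0.

(0,0): Delta=-0.3559 Bond=67.5485
V0=7.0485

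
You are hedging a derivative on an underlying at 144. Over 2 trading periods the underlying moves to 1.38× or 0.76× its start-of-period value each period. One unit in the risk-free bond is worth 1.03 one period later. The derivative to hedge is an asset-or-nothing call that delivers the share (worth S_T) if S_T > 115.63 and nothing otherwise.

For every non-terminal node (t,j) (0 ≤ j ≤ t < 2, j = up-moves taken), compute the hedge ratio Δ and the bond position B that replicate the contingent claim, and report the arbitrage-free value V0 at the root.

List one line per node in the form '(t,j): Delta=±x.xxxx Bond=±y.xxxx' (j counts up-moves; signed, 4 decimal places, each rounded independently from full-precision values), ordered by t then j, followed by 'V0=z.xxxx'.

(0,0): Delta=1.5106 Bond=-98.5097
(1,0): Delta=2.2258 Bond=-179.7380
(1,1): Delta=1.0000 Bond=0.0000
V0=119.0157

Since d<R<u, set p* = (R−d)/(u−d) = 0.4355; price each node as the discounted p*-expectation of its children.
Terminal payoffs: V(2,0)=0.0000, V(2,1)=151.0272, V(2,2)=274.2336
  t=1,j=0: stock 109.4400 → up 151.0272 (V=151.0272), down 83.1744 (V=0.0000). Price 63.8543; hedge Δ=2.2258, bond B=-179.7380.
  t=1,j=1: stock 198.7200 → up 274.2336 (V=274.2336), down 151.0272 (V=151.0272). Price 198.7200; hedge Δ=1.0000, bond B=0.0000.
  t=0,j=0: stock 144.0000 → up 198.7200 (V=198.7200), down 109.4400 (V=63.8543). Price 119.0157; hedge Δ=1.5106, bond B=-98.5097.
Check: Δ(0,0)·S0 + B(0,0) = 119.0157 = V0.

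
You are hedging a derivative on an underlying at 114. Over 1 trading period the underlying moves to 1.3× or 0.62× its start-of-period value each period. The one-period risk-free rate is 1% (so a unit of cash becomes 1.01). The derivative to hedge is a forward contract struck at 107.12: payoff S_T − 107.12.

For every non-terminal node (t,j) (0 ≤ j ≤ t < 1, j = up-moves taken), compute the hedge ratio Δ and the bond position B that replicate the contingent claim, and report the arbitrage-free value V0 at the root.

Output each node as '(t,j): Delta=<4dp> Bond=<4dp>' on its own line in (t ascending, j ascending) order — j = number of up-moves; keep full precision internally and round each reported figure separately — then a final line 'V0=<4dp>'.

(0,0): Delta=1.0000 Bond=-106.0594
V0=7.9406

Under the risk-neutral measure, an up-move has probability p* = (R−d)/(u−d) = 0.5735 and values discount at R = 1.01.
At expiry t=1: V(1,0)=-36.4400, V(1,1)=41.0800
  t=0,j=0: stock 114.0000 → up 148.2000 (V=41.0800), down 70.6800 (V=-36.4400). Price 7.9406; hedge Δ=1.0000, bond B=-106.0594.
Root portfolio cost Δ·114+B reproduces V0=7.9406.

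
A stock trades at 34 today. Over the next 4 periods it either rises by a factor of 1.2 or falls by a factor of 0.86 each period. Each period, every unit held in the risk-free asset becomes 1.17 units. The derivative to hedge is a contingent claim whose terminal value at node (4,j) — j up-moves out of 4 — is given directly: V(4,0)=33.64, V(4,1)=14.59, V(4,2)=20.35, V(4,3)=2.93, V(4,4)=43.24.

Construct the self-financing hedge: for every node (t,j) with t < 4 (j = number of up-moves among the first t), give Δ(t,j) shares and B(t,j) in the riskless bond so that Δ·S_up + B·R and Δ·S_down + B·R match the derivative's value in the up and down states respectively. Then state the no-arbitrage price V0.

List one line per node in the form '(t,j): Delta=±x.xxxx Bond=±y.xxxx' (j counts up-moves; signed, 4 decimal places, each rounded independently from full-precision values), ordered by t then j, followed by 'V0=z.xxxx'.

Risk-neutral probability p* = (R−d)/(u−d) = (1.17−0.86)/(1.2−0.86) = 0.9118.
At expiry t=4: V(4,0)=33.6400, V(4,1)=14.5900, V(4,2)=20.3500, V(4,3)=2.9300, V(4,4)=43.2400
(3,0): S=21.6259. Δ = (V_up−V_dn)/(S_up−S_dn) = (14.5900−33.6400)/(25.9511−18.5983) = -2.5908. V = [p*·14.5900 + (1−p*)·33.6400]/1.17 = 13.9067. B = V − Δ·S = 69.9361.
(3,1): S=30.1757. Δ = (V_up−V_dn)/(S_up−S_dn) = (20.3500−14.5900)/(36.2108−25.9511) = 0.5614. V = [p*·20.3500 + (1−p*)·14.5900]/1.17 = 16.9588. B = V − Δ·S = 0.0176.
(3,2): S=42.1056. Δ = (V_up−V_dn)/(S_up−S_dn) = (2.9300−20.3500)/(50.5267−36.2108) = -1.2168. V = [p*·2.9300 + (1−p*)·20.3500]/1.17 = 3.8180. B = V − Δ·S = 55.0533.
(3,3): S=58.7520. Δ = (V_up−V_dn)/(S_up−S_dn) = (43.2400−2.9300)/(70.5024−50.5267) = 2.0180. V = [p*·43.2400 + (1−p*)·2.9300]/1.17 = 33.9173. B = V − Δ·S = -84.6415.
(2,0): S=25.1464. Δ = (V_up−V_dn)/(S_up−S_dn) = (16.9588−13.9067)/(30.1757−21.6259) = 0.3570. V = [p*·16.9588 + (1−p*)·13.9067]/1.17 = 14.2645. B = V − Δ·S = 5.2879.
(2,1): S=35.0880. Δ = (V_up−V_dn)/(S_up−S_dn) = (3.8180−16.9588)/(42.1056−30.1757) = -1.1015. V = [p*·3.8180 + (1−p*)·16.9588]/1.17 = 4.2543. B = V − Δ·S = 42.9036.
(2,2): S=48.9600. Δ = (V_up−V_dn)/(S_up−S_dn) = (33.9173−3.8180)/(58.7520−42.1056) = 1.8082. V = [p*·33.9173 + (1−p*)·3.8180]/1.17 = 26.7192. B = V − Δ·S = -61.8081.
(1,0): S=29.2400. Δ = (V_up−V_dn)/(S_up−S_dn) = (4.2543−14.2645)/(35.0880−25.1464) = -1.0069. V = [p*·4.2543 + (1−p*)·14.2645]/1.17 = 4.3910. B = V − Δ·S = 33.8330.
(1,1): S=40.8000. Δ = (V_up−V_dn)/(S_up−S_dn) = (26.7192−4.2543)/(48.9600−35.0880) = 1.6194. V = [p*·26.7192 + (1−p*)·4.2543]/1.17 = 21.1427. B = V − Δ·S = -44.9307.
(0,0): S=34.0000. Δ = (V_up−V_dn)/(S_up−S_dn) = (21.1427−4.3910)/(40.8000−29.2400) = 1.4491. V = [p*·21.1427 + (1−p*)·4.3910]/1.17 = 16.8074. B = V − Δ·S = -32.4623.
Root portfolio cost Δ·34+B reproduces V0=16.8074.

(0,0): Delta=1.4491 Bond=-32.4623
(1,0): Delta=-1.0069 Bond=33.8330
(1,1): Delta=1.6194 Bond=-44.9307
(2,0): Delta=0.3570 Bond=5.2879
(2,1): Delta=-1.1015 Bond=42.9036
(2,2): Delta=1.8082 Bond=-61.8081
(3,0): Delta=-2.5908 Bond=69.9361
(3,1): Delta=0.5614 Bond=0.0176
(3,2): Delta=-1.2168 Bond=55.0533
(3,3): Delta=2.0180 Bond=-84.6415
V0=16.8074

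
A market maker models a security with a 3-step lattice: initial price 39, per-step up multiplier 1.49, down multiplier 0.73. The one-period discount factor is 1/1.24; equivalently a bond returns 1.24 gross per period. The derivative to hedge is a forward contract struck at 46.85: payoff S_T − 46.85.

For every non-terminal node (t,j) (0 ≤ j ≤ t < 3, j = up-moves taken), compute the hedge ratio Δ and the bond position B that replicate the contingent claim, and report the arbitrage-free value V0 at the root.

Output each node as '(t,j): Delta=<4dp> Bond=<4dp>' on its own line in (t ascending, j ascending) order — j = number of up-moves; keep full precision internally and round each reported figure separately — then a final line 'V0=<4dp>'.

No-arbitrage ⇒ martingale measure with p* = (R−d)/(u−d) = 0.6711.
Payoff layer (t=3): V(3,0)=-31.6783, V(3,1)=-15.8832, V(3,2)=16.3562, V(3,3)=82.1600
  t=2,j=0: stock 20.7831 → up 30.9668 (V=-15.8832), down 15.1717 (V=-31.6783). Price -16.9992; hedge Δ=1.0000, bond B=-37.7823.
  t=2,j=1: stock 42.4203 → up 63.2062 (V=16.3562), down 30.9668 (V=-15.8832). Price 4.6380; hedge Δ=1.0000, bond B=-37.7823.
  t=2,j=2: stock 86.5839 → up 129.0100 (V=82.1600), down 63.2062 (V=16.3562). Price 48.8016; hedge Δ=1.0000, bond B=-37.7823.
  t=1,j=0: stock 28.4700 → up 42.4203 (V=4.6380), down 20.7831 (V=-16.9992). Price -1.9996; hedge Δ=1.0000, bond B=-30.4696.
  t=1,j=1: stock 58.1100 → up 86.5839 (V=48.8016), down 42.4203 (V=4.6380). Price 27.6404; hedge Δ=1.0000, bond B=-30.4696.
  t=0,j=0: stock 39.0000 → up 58.1100 (V=27.6404), down 28.4700 (V=-1.9996). Price 14.4278; hedge Δ=1.0000, bond B=-24.5722.
Each (Δ,B) replicates both successor values, so the strategy is self-financing and V0 is arbitrage-free.

(0,0): Delta=1.0000 Bond=-24.5722
(1,0): Delta=1.0000 Bond=-30.4696
(1,1): Delta=1.0000 Bond=-30.4696
(2,0): Delta=1.0000 Bond=-37.7823
(2,1): Delta=1.0000 Bond=-37.7823
(2,2): Delta=1.0000 Bond=-37.7823
V0=14.4278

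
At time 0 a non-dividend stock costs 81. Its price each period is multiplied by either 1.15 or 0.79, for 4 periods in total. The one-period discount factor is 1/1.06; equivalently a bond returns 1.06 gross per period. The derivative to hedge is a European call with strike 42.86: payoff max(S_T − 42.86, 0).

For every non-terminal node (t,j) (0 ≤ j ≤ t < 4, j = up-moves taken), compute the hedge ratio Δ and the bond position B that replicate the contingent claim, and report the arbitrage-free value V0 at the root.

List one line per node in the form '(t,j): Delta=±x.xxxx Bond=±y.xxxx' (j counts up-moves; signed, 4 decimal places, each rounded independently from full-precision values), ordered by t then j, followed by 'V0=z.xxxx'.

(0,0): Delta=0.9949 Bond=-33.5020
(1,0): Delta=0.9727 Bond=-34.0901
(1,1): Delta=1.0000 Bond=-35.9861
(2,0): Delta=0.8534 Bond=-30.1062
(2,1): Delta=1.0000 Bond=-38.1452
(2,2): Delta=1.0000 Bond=-38.1452
(3,0): Delta=0.2133 Bond=-6.3485
(3,1): Delta=1.0000 Bond=-40.4340
(3,2): Delta=1.0000 Bond=-40.4340
(3,3): Delta=1.0000 Bond=-40.4340
V0=47.0859

Since d<R<u, set p* = (R−d)/(u−d) = 0.7500; price each node as the discounted p*-expectation of its children.
Payoff layer (t=4): V(4,0)=0.0000, V(4,1)=3.0666, V(4,2)=23.9952, V(4,3)=54.4608, V(4,4)=98.8095
  t=3,j=0: stock 39.9362 → up 45.9266 (V=3.0666), down 31.5496 (V=0.0000). Price 2.1698; hedge Δ=0.2133, bond B=-6.3485.
  t=3,j=1: stock 58.1349 → up 66.8552 (V=23.9952), down 45.9266 (V=3.0666). Price 17.7010; hedge Δ=1.0000, bond B=-40.4340.
  t=3,j=2: stock 84.6268 → up 97.3208 (V=54.4608), down 66.8552 (V=23.9952). Price 44.1928; hedge Δ=1.0000, bond B=-40.4340.
  t=3,j=3: stock 123.1909 → up 141.6695 (V=98.8095), down 97.3208 (V=54.4608). Price 82.7569; hedge Δ=1.0000, bond B=-40.4340.
  t=2,j=0: stock 50.5521 → up 58.1349 (V=17.7010), down 39.9362 (V=2.1698). Price 13.0360; hedge Δ=0.8534, bond B=-30.1062.
  t=2,j=1: stock 73.5885 → up 84.6268 (V=44.1928), down 58.1349 (V=17.7010). Price 35.4433; hedge Δ=1.0000, bond B=-38.1452.
  t=2,j=2: stock 107.1225 → up 123.1909 (V=82.7569), down 84.6268 (V=44.1928). Price 68.9773; hedge Δ=1.0000, bond B=-38.1452.
  t=1,j=0: stock 63.9900 → up 73.5885 (V=35.4433), down 50.5521 (V=13.0360). Price 28.1523; hedge Δ=0.9727, bond B=-34.0901.
  t=1,j=1: stock 93.1500 → up 107.1225 (V=68.9773), down 73.5885 (V=35.4433). Price 57.1639; hedge Δ=1.0000, bond B=-35.9861.
  t=0,j=0: stock 81.0000 → up 93.1500 (V=57.1639), down 63.9900 (V=28.1523). Price 47.0859; hedge Δ=0.9949, bond B=-33.5020.
Check: Δ(0,0)·S0 + B(0,0) = 47.0859 = V0.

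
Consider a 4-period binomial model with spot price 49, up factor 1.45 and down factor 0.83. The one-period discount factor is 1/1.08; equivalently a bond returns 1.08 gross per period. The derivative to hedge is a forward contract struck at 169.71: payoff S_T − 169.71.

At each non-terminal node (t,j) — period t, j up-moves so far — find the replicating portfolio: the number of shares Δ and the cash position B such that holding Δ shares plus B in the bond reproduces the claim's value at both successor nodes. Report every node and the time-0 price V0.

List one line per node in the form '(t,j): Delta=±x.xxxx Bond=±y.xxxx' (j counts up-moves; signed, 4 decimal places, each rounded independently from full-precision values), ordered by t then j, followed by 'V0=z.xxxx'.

Risk-neutral probability p* = (R−d)/(u−d) = (1.08−0.83)/(1.45−0.83) = 0.4032.
Terminal values V(4,·): V(4,0)=-146.4554, V(4,1)=-129.0845, V(4,2)=-98.7378, V(4,3)=-45.7224, V(4,4)=46.8948
Node (3,0) S=28.0176: V=(p*·-129.0845+(1−p*)·-146.4554)/1.08=-129.1213; Δ=(-129.0845−-146.4554)/(40.6255−23.2546)=1.0000; B=V−Δ·S=-157.1389
Node (3,1) S=48.9463: V=(p*·-98.7378+(1−p*)·-129.0845)/1.08=-108.1925; Δ=(-98.7378−-129.0845)/(70.9722−40.6255)=1.0000; B=V−Δ·S=-157.1389
Node (3,2) S=85.5087: V=(p*·-45.7224+(1−p*)·-98.7378)/1.08=-71.6302; Δ=(-45.7224−-98.7378)/(123.9876−70.9722)=1.0000; B=V−Δ·S=-157.1389
Node (3,3) S=149.3826: V=(p*·46.8948+(1−p*)·-45.7224)/1.08=-7.7563; Δ=(46.8948−-45.7224)/(216.6048−123.9876)=1.0000; B=V−Δ·S=-157.1389
Node (2,0) S=33.7561: V=(p*·-108.1925+(1−p*)·-129.1213)/1.08=-111.7429; Δ=(-108.1925−-129.1213)/(48.9463−28.0176)=1.0000; B=V−Δ·S=-145.4990
Node (2,1) S=58.9715: V=(p*·-71.6302+(1−p*)·-108.1925)/1.08=-86.5275; Δ=(-71.6302−-108.1925)/(85.5087−48.9463)=1.0000; B=V−Δ·S=-145.4990
Node (2,2) S=103.0225: V=(p*·-7.7563+(1−p*)·-71.6302)/1.08=-42.4765; Δ=(-7.7563−-71.6302)/(149.3826−85.5087)=1.0000; B=V−Δ·S=-145.4990
Node (1,0) S=40.6700: V=(p*·-86.5275+(1−p*)·-111.7429)/1.08=-94.0513; Δ=(-86.5275−-111.7429)/(58.9715−33.7561)=1.0000; B=V−Δ·S=-134.7213
Node (1,1) S=71.0500: V=(p*·-42.4765+(1−p*)·-86.5275)/1.08=-63.6713; Δ=(-42.4765−-86.5275)/(103.0225−58.9715)=1.0000; B=V−Δ·S=-134.7213
Node (0,0) S=49.0000: V=(p*·-63.6713+(1−p*)·-94.0513)/1.08=-75.7419; Δ=(-63.6713−-94.0513)/(71.0500−40.6700)=1.0000; B=V−Δ·S=-124.7419
Each (Δ,B) replicates both successor values, so the strategy is self-financing and V0 is arbitrage-free.

(0,0): Delta=1.0000 Bond=-124.7419
(1,0): Delta=1.0000 Bond=-134.7213
(1,1): Delta=1.0000 Bond=-134.7213
(2,0): Delta=1.0000 Bond=-145.4990
(2,1): Delta=1.0000 Bond=-145.4990
(2,2): Delta=1.0000 Bond=-145.4990
(3,0): Delta=1.0000 Bond=-157.1389
(3,1): Delta=1.0000 Bond=-157.1389
(3,2): Delta=1.0000 Bond=-157.1389
(3,3): Delta=1.0000 Bond=-157.1389
V0=-75.7419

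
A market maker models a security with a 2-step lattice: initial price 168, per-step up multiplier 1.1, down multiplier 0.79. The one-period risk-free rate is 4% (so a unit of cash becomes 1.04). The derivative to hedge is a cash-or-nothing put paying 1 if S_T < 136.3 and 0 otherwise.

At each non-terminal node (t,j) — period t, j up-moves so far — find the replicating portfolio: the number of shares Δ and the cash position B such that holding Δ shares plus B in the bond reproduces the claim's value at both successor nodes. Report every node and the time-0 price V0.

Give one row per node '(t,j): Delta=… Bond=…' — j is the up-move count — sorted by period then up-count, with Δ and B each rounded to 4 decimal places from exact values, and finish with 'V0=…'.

Under the risk-neutral measure, an up-move has probability p* = (R−d)/(u−d) = 0.8065 and values discount at R = 1.04.
Payoff layer (t=2): V(2,0)=1.0000, V(2,1)=0.0000, V(2,2)=0.0000
Node (1,0) S=132.7200: V=(p*·0.0000+(1−p*)·1.0000)/1.04=0.1861; Δ=(0.0000−1.0000)/(145.9920−104.8488)=-0.0243; B=V−Δ·S=3.4119
Node (1,1) S=184.8000: V=(p*·0.0000+(1−p*)·0.0000)/1.04=0.0000; Δ=(0.0000−0.0000)/(203.2800−145.9920)=0.0000; B=V−Δ·S=0.0000
Node (0,0) S=168.0000: V=(p*·0.0000+(1−p*)·0.1861)/1.04=0.0346; Δ=(0.0000−0.1861)/(184.8000−132.7200)=-0.0036; B=V−Δ·S=0.6350
Check: Δ(0,0)·S0 + B(0,0) = 0.0346 = V0.

(0,0): Delta=-0.0036 Bond=0.6350
(1,0): Delta=-0.0243 Bond=3.4119
(1,1): Delta=0.0000 Bond=0.0000
V0=0.0346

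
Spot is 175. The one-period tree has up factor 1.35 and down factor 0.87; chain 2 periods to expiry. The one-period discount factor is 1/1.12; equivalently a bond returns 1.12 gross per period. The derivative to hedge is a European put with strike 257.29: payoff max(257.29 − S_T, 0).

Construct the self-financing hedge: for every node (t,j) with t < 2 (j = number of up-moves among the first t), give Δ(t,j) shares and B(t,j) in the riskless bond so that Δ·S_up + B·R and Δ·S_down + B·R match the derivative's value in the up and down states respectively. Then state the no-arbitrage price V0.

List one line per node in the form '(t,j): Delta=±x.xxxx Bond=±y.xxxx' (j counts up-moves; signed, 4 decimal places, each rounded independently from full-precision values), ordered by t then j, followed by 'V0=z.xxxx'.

Risk-neutral probability p* = (R−d)/(u−d) = (1.12−0.87)/(1.35−0.87) = 0.5208.
Terminal values V(2,·): V(2,0)=124.8325, V(2,1)=51.7525, V(2,2)=0.0000
  t=1,j=0: stock 152.2500 → up 205.5375 (V=51.7525), down 132.4575 (V=124.8325). Price 77.4732; hedge Δ=-1.0000, bond B=229.7232.
  t=1,j=1: stock 236.2500 → up 318.9375 (V=0.0000), down 205.5375 (V=51.7525). Price 22.1411; hedge Δ=-0.4564, bond B=129.9588.
  t=0,j=0: stock 175.0000 → up 236.2500 (V=22.1411), down 152.2500 (V=77.4732). Price 43.4414; hedge Δ=-0.6587, bond B=158.7166.
The time-0 hedge costs 43.4414, which is the no-arbitrage price.

(0,0): Delta=-0.6587 Bond=158.7166
(1,0): Delta=-1.0000 Bond=229.7232
(1,1): Delta=-0.4564 Bond=129.9588
V0=43.4414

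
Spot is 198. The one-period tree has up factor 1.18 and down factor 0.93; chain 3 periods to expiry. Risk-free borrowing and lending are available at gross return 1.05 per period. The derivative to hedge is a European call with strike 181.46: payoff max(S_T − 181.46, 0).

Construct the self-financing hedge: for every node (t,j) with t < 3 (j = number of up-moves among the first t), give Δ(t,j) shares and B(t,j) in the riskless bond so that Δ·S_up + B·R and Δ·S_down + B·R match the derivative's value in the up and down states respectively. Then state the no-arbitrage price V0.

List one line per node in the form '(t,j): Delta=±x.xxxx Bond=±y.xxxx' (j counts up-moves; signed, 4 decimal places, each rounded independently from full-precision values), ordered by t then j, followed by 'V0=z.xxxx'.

(0,0): Delta=0.8900 Bond=-132.2793
(1,0): Delta=0.7612 Bond=-115.1736
(1,1): Delta=1.0000 Bond=-164.5896
(2,0): Delta=0.4815 Bond=-73.0368
(2,1): Delta=1.0000 Bond=-172.8190
(2,2): Delta=1.0000 Bond=-172.8190
V0=43.9442

No-arbitrage ⇒ martingale measure with p* = (R−d)/(u−d) = 0.4800.
Payoff layer (t=3): V(3,0)=0.0000, V(3,1)=20.6152, V(3,2)=74.9365, V(3,3)=143.8603
(2,0): S=171.2502. Δ = (V_up−V_dn)/(S_up−S_dn) = (20.6152−0.0000)/(202.0752−159.2627) = 0.4815. V = [p*·20.6152 + (1−p*)·0.0000]/1.05 = 9.4241. B = V − Δ·S = -73.0368.
(2,1): S=217.2852. Δ = (V_up−V_dn)/(S_up−S_dn) = (74.9365−20.6152)/(256.3965−202.0752) = 1.0000. V = [p*·74.9365 + (1−p*)·20.6152]/1.05 = 44.4662. B = V − Δ·S = -172.8190.
(2,2): S=275.6952. Δ = (V_up−V_dn)/(S_up−S_dn) = (143.8603−74.9365)/(325.3203−256.3965) = 1.0000. V = [p*·143.8603 + (1−p*)·74.9365]/1.05 = 102.8762. B = V − Δ·S = -172.8190.
(1,0): S=184.1400. Δ = (V_up−V_dn)/(S_up−S_dn) = (44.4662−9.4241)/(217.2852−171.2502) = 0.7612. V = [p*·44.4662 + (1−p*)·9.4241]/1.05 = 24.9946. B = V − Δ·S = -115.1736.
(1,1): S=233.6400. Δ = (V_up−V_dn)/(S_up−S_dn) = (102.8762−44.4662)/(275.6952−217.2852) = 1.0000. V = [p*·102.8762 + (1−p*)·44.4662]/1.05 = 69.0504. B = V − Δ·S = -164.5896.
(0,0): S=198.0000. Δ = (V_up−V_dn)/(S_up−S_dn) = (69.0504−24.9946)/(233.6400−184.1400) = 0.8900. V = [p*·69.0504 + (1−p*)·24.9946]/1.05 = 43.9442. B = V − Δ·S = -132.2793.
Self-financing check: at every node Δ·S+B equals the discounted successor values.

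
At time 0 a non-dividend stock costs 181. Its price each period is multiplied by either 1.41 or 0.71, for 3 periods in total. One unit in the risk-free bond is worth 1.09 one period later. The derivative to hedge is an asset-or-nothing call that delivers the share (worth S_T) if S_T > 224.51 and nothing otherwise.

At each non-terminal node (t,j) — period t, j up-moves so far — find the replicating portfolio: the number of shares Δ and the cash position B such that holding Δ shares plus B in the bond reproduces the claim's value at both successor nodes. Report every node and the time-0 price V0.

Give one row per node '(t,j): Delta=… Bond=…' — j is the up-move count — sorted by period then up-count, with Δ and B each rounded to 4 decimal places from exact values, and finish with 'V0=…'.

(0,0): Delta=1.3355 Bond=-99.3170
(1,0): Delta=1.4145 Bond=-118.4044
(1,1): Delta=1.3020 Bond=-99.7090
(2,0): Delta=0.0000 Bond=0.0000
(2,1): Delta=2.0143 Bond=-237.7437
(2,2): Delta=1.0000 Bond=0.0000
V0=142.4110

Since d<R<u, set p* = (R−d)/(u−d) = 0.5429; price each node as the discounted p*-expectation of its children.
Payoff layer (t=3): V(3,0)=0.0000, V(3,1)=0.0000, V(3,2)=255.4907, V(3,3)=507.3830
Node (2,0) S=91.2421: V=(p*·0.0000+(1−p*)·0.0000)/1.09=0.0000; Δ=(0.0000−0.0000)/(128.6514−64.7819)=0.0000; B=V−Δ·S=0.0000
Node (2,1) S=181.1991: V=(p*·255.4907+(1−p*)·0.0000)/1.09=127.2431; Δ=(255.4907−0.0000)/(255.4907−128.6514)=2.0143; B=V−Δ·S=-237.7437
Node (2,2) S=359.8461: V=(p*·507.3830+(1−p*)·255.4907)/1.09=359.8461; Δ=(507.3830−255.4907)/(507.3830−255.4907)=1.0000; B=V−Δ·S=0.0000
Node (1,0) S=128.5100: V=(p*·127.2431+(1−p*)·0.0000)/1.09=63.3714; Δ=(127.2431−0.0000)/(181.1991−91.2421)=1.4145; B=V−Δ·S=-118.4044
Node (1,1) S=255.2100: V=(p*·359.8461+(1−p*)·127.2431)/1.09=232.5810; Δ=(359.8461−127.2431)/(359.8461−181.1991)=1.3020; B=V−Δ·S=-99.7090
Node (0,0) S=181.0000: V=(p*·232.5810+(1−p*)·63.3714)/1.09=142.4110; Δ=(232.5810−63.3714)/(255.2100−128.5100)=1.3355; B=V−Δ·S=-99.3170
The time-0 hedge costs 142.4110, which is the no-arbitrage price.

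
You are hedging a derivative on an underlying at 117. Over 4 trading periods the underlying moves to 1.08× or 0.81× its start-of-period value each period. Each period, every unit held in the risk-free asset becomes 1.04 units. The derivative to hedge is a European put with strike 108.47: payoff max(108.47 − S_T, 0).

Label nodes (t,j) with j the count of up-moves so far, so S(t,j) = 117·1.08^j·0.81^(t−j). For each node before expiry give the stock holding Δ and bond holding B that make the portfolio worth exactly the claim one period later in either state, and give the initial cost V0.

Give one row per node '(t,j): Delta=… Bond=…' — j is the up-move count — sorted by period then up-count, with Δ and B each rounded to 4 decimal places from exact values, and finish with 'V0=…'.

(0,0): Delta=-0.2087 Bond=26.3800
(1,0): Delta=-0.7139 Bond=75.3096
(1,1): Delta=-0.1428 Bond=19.1092
(2,0): Delta=-1.0000 Bond=100.2866
(2,1): Delta=-0.6765 Bond=74.5021
(2,2): Delta=-0.0732 Bond=10.3730
(3,0): Delta=-1.0000 Bond=104.2981
(3,1): Delta=-1.0000 Bond=104.2981
(3,2): Delta=-0.6344 Bond=72.8185
(3,3): Delta=0.0000 Bond=0.0000
V0=1.9617

Under the risk-neutral measure, an up-move has probability p* = (R−d)/(u−d) = 0.8519 and values discount at R = 1.04.
Terminal values V(4,·): V(4,0)=58.1053, V(4,1)=41.3171, V(4,2)=18.9328, V(4,3)=0.0000, V(4,4)=0.0000
  t=3,j=0: stock 62.1786 → up 67.1529 (V=41.3171), down 50.3647 (V=58.1053). Price 42.1195; hedge Δ=-1.0000, bond B=104.2981.
  t=3,j=1: stock 82.9048 → up 89.5372 (V=18.9328), down 67.1529 (V=41.3171). Price 21.3933; hedge Δ=-1.0000, bond B=104.2981.
  t=3,j=2: stock 110.5397 → up 119.3829 (V=0.0000), down 89.5372 (V=18.9328). Price 2.6970; hedge Δ=-0.6344, bond B=72.8185.
  t=3,j=3: stock 147.3863 → up 159.1772 (V=0.0000), down 119.3829 (V=0.0000). Price 0.0000; hedge Δ=0.0000, bond B=0.0000.
  t=2,j=0: stock 76.7637 → up 82.9048 (V=21.3933), down 62.1786 (V=42.1195). Price 23.5229; hedge Δ=-1.0000, bond B=100.2866.
  t=2,j=1: stock 102.3516 → up 110.5397 (V=2.6970), down 82.9048 (V=21.3933). Price 5.2565; hedge Δ=-0.6765, bond B=74.5021.
  t=2,j=2: stock 136.4688 → up 147.3863 (V=0.0000), down 110.5397 (V=2.6970). Price 0.3842; hedge Δ=-0.0732, bond B=10.3730.
  t=1,j=0: stock 94.7700 → up 102.3516 (V=5.2565), down 76.7637 (V=23.5229). Price 7.6564; hedge Δ=-0.7139, bond B=75.3096.
  t=1,j=1: stock 126.3600 → up 136.4688 (V=0.3842), down 102.3516 (V=5.2565). Price 1.0635; hedge Δ=-0.1428, bond B=19.1092.
  t=0,j=0: stock 117.0000 → up 126.3600 (V=1.0635), down 94.7700 (V=7.6564). Price 1.9617; hedge Δ=-0.2087, bond B=26.3800.
Check: Δ(0,0)·S0 + B(0,0) = 1.9617 = V0.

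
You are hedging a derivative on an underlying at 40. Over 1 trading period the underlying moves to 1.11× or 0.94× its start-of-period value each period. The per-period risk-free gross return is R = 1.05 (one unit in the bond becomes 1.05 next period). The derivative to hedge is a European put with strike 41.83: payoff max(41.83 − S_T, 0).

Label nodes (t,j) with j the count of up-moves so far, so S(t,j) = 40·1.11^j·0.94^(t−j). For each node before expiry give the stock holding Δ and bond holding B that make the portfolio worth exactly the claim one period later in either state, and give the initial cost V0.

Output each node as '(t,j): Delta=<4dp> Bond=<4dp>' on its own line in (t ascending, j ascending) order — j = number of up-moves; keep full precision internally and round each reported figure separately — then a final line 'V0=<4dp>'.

(0,0): Delta=-0.6221 Bond=26.3042
V0=1.4218

Risk-neutral probability p* = (R−d)/(u−d) = (1.05−0.94)/(1.11−0.94) = 0.6471.
Terminal payoffs: V(1,0)=4.2300, V(1,1)=0.0000
  t=0,j=0: stock 40.0000 → up 44.4000 (V=0.0000), down 37.6000 (V=4.2300). Price 1.4218; hedge Δ=-0.6221, bond B=26.3042.
Self-financing check: at every node Δ·S+B equals the discounted successor values.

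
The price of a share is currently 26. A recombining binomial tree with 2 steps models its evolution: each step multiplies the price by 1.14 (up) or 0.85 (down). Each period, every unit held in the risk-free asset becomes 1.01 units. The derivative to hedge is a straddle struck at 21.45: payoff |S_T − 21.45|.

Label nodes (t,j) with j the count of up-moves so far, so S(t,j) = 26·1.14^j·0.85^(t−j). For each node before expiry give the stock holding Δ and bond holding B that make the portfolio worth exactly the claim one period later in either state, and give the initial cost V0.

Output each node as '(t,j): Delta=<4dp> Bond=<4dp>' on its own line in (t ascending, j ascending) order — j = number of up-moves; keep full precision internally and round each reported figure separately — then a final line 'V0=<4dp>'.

(0,0): Delta=0.6863 Bond=-11.8200
(1,0): Delta=0.1684 Bond=-0.4927
(1,1): Delta=1.0000 Bond=-21.2376
V0=6.0226

No-arbitrage ⇒ martingale measure with p* = (R−d)/(u−d) = 0.5517.
Terminal values V(2,·): V(2,0)=2.6650, V(2,1)=3.7440, V(2,2)=12.3396
  t=1,j=0: stock 22.1000 → up 25.1940 (V=3.7440), down 18.7850 (V=2.6650). Price 3.2280; hedge Δ=0.1684, bond B=-0.4927.
  t=1,j=1: stock 29.6400 → up 33.7896 (V=12.3396), down 25.1940 (V=3.7440). Price 8.4024; hedge Δ=1.0000, bond B=-21.2376.
  t=0,j=0: stock 26.0000 → up 29.6400 (V=8.4024), down 22.1000 (V=3.2280). Price 6.0226; hedge Δ=0.6863, bond B=-11.8200.
Self-financing check: at every node Δ·S+B equals the discounted successor values.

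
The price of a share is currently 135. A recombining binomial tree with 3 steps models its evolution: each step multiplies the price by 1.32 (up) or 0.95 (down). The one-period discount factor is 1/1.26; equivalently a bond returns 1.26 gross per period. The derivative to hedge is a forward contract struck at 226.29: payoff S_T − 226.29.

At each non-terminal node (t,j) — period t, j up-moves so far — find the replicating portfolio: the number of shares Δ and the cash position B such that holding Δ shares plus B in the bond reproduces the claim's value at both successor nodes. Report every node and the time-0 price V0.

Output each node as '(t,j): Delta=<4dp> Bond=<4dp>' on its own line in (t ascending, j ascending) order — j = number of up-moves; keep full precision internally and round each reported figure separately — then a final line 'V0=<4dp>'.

The replicating-portfolio and risk-neutral prices coincide; use p* = (1.26−0.95)/(1.32−0.95) = 0.8378 for the latter.
At expiry t=3: V(3,0)=-110.5444, V(3,1)=-65.4645, V(3,2)=-2.8272, V(3,3)=84.2057
Node (2,0) S=121.8375: V=(p*·-65.4645+(1−p*)·-110.5444)/1.26=-57.7577; Δ=(-65.4645−-110.5444)/(160.8255−115.7456)=1.0000; B=V−Δ·S=-179.5952
Node (2,1) S=169.2900: V=(p*·-2.8272+(1−p*)·-65.4645)/1.26=-10.3052; Δ=(-2.8272−-65.4645)/(223.4628−160.8255)=1.0000; B=V−Δ·S=-179.5952
Node (2,2) S=235.2240: V=(p*·84.2057+(1−p*)·-2.8272)/1.26=55.6288; Δ=(84.2057−-2.8272)/(310.4957−223.4628)=1.0000; B=V−Δ·S=-179.5952
Node (1,0) S=128.2500: V=(p*·-10.3052+(1−p*)·-57.7577)/1.26=-14.2859; Δ=(-10.3052−-57.7577)/(169.2900−121.8375)=1.0000; B=V−Δ·S=-142.5359
Node (1,1) S=178.2000: V=(p*·55.6288+(1−p*)·-10.3052)/1.26=35.6641; Δ=(55.6288−-10.3052)/(235.2240−169.2900)=1.0000; B=V−Δ·S=-142.5359
Node (0,0) S=135.0000: V=(p*·35.6641+(1−p*)·-14.2859)/1.26=21.8763; Δ=(35.6641−-14.2859)/(178.2000−128.2500)=1.0000; B=V−Δ·S=-113.1237
Check: Δ(0,0)·S0 + B(0,0) = 21.8763 = V0.

(0,0): Delta=1.0000 Bond=-113.1237
(1,0): Delta=1.0000 Bond=-142.5359
(1,1): Delta=1.0000 Bond=-142.5359
(2,0): Delta=1.0000 Bond=-179.5952
(2,1): Delta=1.0000 Bond=-179.5952
(2,2): Delta=1.0000 Bond=-179.5952
V0=21.8763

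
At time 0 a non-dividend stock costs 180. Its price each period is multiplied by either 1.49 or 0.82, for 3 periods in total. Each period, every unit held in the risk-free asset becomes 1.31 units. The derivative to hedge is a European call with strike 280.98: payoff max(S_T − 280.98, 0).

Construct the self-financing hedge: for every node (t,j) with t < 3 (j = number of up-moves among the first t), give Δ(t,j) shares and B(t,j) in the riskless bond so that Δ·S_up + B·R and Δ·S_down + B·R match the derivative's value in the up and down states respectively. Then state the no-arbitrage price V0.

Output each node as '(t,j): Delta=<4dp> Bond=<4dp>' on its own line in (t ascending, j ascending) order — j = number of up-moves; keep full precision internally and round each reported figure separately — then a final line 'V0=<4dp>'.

Risk-neutral probability p* = (R−d)/(u−d) = (1.31−0.82)/(1.49−0.82) = 0.7313.
Payoff layer (t=3): V(3,0)=0.0000, V(3,1)=0.0000, V(3,2)=46.7068, V(3,3)=314.4508
Node (2,0) S=121.0320: V=(p*·0.0000+(1−p*)·0.0000)/1.31=0.0000; Δ=(0.0000−0.0000)/(180.3377−99.2462)=0.0000; B=V−Δ·S=0.0000
Node (2,1) S=219.9240: V=(p*·46.7068+(1−p*)·0.0000)/1.31=26.0753; Δ=(46.7068−0.0000)/(327.6868−180.3377)=0.3170; B=V−Δ·S=-43.6363
Node (2,2) S=399.6180: V=(p*·314.4508+(1−p*)·46.7068)/1.31=185.1295; Δ=(314.4508−46.7068)/(595.4308−327.6868)=1.0000; B=V−Δ·S=-214.4885
Node (1,0) S=147.6000: V=(p*·26.0753+(1−p*)·0.0000)/1.31=14.5573; Δ=(26.0753−0.0000)/(219.9240−121.0320)=0.2637; B=V−Δ·S=-24.3611
Node (1,1) S=268.2000: V=(p*·185.1295+(1−p*)·26.0753)/1.31=108.7011; Δ=(185.1295−26.0753)/(399.6180−219.9240)=0.8851; B=V−Δ·S=-128.6931
Node (0,0) S=180.0000: V=(p*·108.7011+(1−p*)·14.5573)/1.31=63.6708; Δ=(108.7011−14.5573)/(268.2000−147.6000)=0.7806; B=V−Δ·S=-76.8424
Each (Δ,B) replicates both successor values, so the strategy is self-financing and V0 is arbitrage-free.

(0,0): Delta=0.7806 Bond=-76.8424
(1,0): Delta=0.2637 Bond=-24.3611
(1,1): Delta=0.8851 Bond=-128.6931
(2,0): Delta=0.0000 Bond=0.0000
(2,1): Delta=0.3170 Bond=-43.6363
(2,2): Delta=1.0000 Bond=-214.4885
V0=63.6708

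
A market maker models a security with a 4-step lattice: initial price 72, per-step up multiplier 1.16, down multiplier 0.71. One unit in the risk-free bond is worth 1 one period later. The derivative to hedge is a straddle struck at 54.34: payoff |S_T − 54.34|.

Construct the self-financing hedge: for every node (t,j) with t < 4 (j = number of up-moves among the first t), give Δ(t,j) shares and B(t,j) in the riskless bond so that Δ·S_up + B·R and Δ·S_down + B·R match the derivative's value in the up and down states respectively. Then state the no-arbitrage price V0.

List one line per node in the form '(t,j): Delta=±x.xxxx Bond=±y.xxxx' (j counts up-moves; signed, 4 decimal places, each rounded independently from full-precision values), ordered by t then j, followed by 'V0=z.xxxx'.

The replicating-portfolio and risk-neutral prices coincide; use p* = (1−0.71)/(1.16−0.71) = 0.6444 for the latter.
Terminal values V(4,·): V(4,0)=36.0436, V(4,1)=24.4473, V(4,2)=5.5012, V(4,3)=25.4530, V(4,4)=76.0260
(3,0): S=25.7696. Δ = (V_up−V_dn)/(S_up−S_dn) = (24.4473−36.0436)/(29.8927−18.2964) = -1.0000. V = [p*·24.4473 + (1−p*)·36.0436]/1 = 28.5704. B = V − Δ·S = 54.3400.
(3,1): S=42.1024. Δ = (V_up−V_dn)/(S_up−S_dn) = (5.5012−24.4473)/(48.8388−29.8927) = -1.0000. V = [p*·5.5012 + (1−p*)·24.4473]/1 = 12.2376. B = V − Δ·S = 54.3400.
(3,2): S=68.7871. Δ = (V_up−V_dn)/(S_up−S_dn) = (25.4530−5.5012)/(79.7930−48.8388) = 0.6446. V = [p*·25.4530 + (1−p*)·5.5012]/1 = 18.3590. B = V − Δ·S = -25.9784.
(3,3): S=112.3845. Δ = (V_up−V_dn)/(S_up−S_dn) = (76.0260−25.4530)/(130.3660−79.7930) = 1.0000. V = [p*·76.0260 + (1−p*)·25.4530]/1 = 58.0445. B = V − Δ·S = -54.3400.
(2,0): S=36.2952. Δ = (V_up−V_dn)/(S_up−S_dn) = (12.2376−28.5704)/(42.1024−25.7696) = -1.0000. V = [p*·12.2376 + (1−p*)·28.5704]/1 = 18.0448. B = V − Δ·S = 54.3400.
(2,1): S=59.2992. Δ = (V_up−V_dn)/(S_up−S_dn) = (18.3590−12.2376)/(68.7871−42.1024) = 0.2294. V = [p*·18.3590 + (1−p*)·12.2376]/1 = 16.1825. B = V − Δ·S = 2.5793.
(2,2): S=96.8832. Δ = (V_up−V_dn)/(S_up−S_dn) = (58.0445−18.3590)/(112.3845−68.7871) = 0.9103. V = [p*·58.0445 + (1−p*)·18.3590]/1 = 43.9341. B = V − Δ·S = -44.2559.
(1,0): S=51.1200. Δ = (V_up−V_dn)/(S_up−S_dn) = (16.1825−18.0448)/(59.2992−36.2952) = -0.0810. V = [p*·16.1825 + (1−p*)·18.0448]/1 = 16.8447. B = V − Δ·S = 20.9831.
(1,1): S=83.5200. Δ = (V_up−V_dn)/(S_up−S_dn) = (43.9341−16.1825)/(96.8832−59.2992) = 0.7384. V = [p*·43.9341 + (1−p*)·16.1825]/1 = 34.0669. B = V − Δ·S = -27.6034.
(0,0): S=72.0000. Δ = (V_up−V_dn)/(S_up−S_dn) = (34.0669−16.8447)/(83.5200−51.1200) = 0.5316. V = [p*·34.0669 + (1−p*)·16.8447]/1 = 27.9434. B = V − Δ·S = -10.3282.
Each (Δ,B) replicates both successor values, so the strategy is self-financing and V0 is arbitrage-free.

(0,0): Delta=0.5316 Bond=-10.3282
(1,0): Delta=-0.0810 Bond=20.9831
(1,1): Delta=0.7384 Bond=-27.6034
(2,0): Delta=-1.0000 Bond=54.3400
(2,1): Delta=0.2294 Bond=2.5793
(2,2): Delta=0.9103 Bond=-44.2559
(3,0): Delta=-1.0000 Bond=54.3400
(3,1): Delta=-1.0000 Bond=54.3400
(3,2): Delta=0.6446 Bond=-25.9784
(3,3): Delta=1.0000 Bond=-54.3400
V0=27.9434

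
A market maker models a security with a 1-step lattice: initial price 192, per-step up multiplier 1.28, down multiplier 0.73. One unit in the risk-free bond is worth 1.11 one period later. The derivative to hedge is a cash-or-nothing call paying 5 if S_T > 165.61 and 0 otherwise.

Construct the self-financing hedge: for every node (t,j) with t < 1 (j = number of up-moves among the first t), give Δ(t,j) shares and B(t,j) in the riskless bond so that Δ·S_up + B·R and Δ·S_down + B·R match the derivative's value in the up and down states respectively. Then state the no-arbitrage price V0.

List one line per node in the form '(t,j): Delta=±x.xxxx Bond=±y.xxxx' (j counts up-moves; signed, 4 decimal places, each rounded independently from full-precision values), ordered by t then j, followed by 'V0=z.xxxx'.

Since d<R<u, set p* = (R−d)/(u−d) = 0.6909; price each node as the discounted p*-expectation of its children.
Terminal values V(1,·): V(1,0)=0.0000, V(1,1)=5.0000
Node (0,0) S=192.0000: V=(p*·5.0000+(1−p*)·0.0000)/1.11=3.1122; Δ=(5.0000−0.0000)/(245.7600−140.1600)=0.0473; B=V−Δ·S=-5.9787
Self-financing check: at every node Δ·S+B equals the discounted successor values.

(0,0): Delta=0.0473 Bond=-5.9787
V0=3.1122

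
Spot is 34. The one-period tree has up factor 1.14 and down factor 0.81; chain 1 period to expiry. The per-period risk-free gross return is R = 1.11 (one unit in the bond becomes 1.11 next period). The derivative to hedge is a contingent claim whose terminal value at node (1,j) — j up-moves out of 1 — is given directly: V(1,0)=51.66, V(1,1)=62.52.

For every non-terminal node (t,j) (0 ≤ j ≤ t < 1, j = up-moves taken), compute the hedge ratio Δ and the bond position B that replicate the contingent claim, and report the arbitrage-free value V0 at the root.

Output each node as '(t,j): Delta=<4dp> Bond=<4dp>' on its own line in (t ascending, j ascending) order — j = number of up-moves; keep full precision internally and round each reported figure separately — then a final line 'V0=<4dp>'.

Since d<R<u, set p* = (R−d)/(u−d) = 0.9091; price each node as the discounted p*-expectation of its children.
Payoff layer (t=1): V(1,0)=51.6600, V(1,1)=62.5200
(0,0): S=34.0000. Δ = (V_up−V_dn)/(S_up−S_dn) = (62.5200−51.6600)/(38.7600−27.5400) = 0.9679. V = [p*·62.5200 + (1−p*)·51.6600]/1.11 = 55.4349. B = V − Δ·S = 22.5258.
The time-0 hedge costs 55.4349, which is the no-arbitrage price.

(0,0): Delta=0.9679 Bond=22.5258
V0=55.4349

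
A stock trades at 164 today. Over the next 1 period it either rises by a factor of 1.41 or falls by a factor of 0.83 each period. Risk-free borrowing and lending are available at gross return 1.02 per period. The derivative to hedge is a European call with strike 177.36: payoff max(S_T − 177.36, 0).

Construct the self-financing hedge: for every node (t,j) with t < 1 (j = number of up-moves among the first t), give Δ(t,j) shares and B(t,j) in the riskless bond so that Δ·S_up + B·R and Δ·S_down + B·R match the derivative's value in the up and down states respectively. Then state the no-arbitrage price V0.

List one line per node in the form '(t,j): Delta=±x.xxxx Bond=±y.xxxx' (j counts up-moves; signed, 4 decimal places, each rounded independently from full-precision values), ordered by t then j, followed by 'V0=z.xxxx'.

(0,0): Delta=0.5664 Bond=-75.5923
V0=17.3043

No-arbitrage ⇒ martingale measure with p* = (R−d)/(u−d) = 0.3276.
Terminal payoffs: V(1,0)=0.0000, V(1,1)=53.8800
Node (0,0) S=164.0000: V=(p*·53.8800+(1−p*)·0.0000)/1.02=17.3043; Δ=(53.8800−0.0000)/(231.2400−136.1200)=0.5664; B=V−Δ·S=-75.5923
Check: Δ(0,0)·S0 + B(0,0) = 17.3043 = V0.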